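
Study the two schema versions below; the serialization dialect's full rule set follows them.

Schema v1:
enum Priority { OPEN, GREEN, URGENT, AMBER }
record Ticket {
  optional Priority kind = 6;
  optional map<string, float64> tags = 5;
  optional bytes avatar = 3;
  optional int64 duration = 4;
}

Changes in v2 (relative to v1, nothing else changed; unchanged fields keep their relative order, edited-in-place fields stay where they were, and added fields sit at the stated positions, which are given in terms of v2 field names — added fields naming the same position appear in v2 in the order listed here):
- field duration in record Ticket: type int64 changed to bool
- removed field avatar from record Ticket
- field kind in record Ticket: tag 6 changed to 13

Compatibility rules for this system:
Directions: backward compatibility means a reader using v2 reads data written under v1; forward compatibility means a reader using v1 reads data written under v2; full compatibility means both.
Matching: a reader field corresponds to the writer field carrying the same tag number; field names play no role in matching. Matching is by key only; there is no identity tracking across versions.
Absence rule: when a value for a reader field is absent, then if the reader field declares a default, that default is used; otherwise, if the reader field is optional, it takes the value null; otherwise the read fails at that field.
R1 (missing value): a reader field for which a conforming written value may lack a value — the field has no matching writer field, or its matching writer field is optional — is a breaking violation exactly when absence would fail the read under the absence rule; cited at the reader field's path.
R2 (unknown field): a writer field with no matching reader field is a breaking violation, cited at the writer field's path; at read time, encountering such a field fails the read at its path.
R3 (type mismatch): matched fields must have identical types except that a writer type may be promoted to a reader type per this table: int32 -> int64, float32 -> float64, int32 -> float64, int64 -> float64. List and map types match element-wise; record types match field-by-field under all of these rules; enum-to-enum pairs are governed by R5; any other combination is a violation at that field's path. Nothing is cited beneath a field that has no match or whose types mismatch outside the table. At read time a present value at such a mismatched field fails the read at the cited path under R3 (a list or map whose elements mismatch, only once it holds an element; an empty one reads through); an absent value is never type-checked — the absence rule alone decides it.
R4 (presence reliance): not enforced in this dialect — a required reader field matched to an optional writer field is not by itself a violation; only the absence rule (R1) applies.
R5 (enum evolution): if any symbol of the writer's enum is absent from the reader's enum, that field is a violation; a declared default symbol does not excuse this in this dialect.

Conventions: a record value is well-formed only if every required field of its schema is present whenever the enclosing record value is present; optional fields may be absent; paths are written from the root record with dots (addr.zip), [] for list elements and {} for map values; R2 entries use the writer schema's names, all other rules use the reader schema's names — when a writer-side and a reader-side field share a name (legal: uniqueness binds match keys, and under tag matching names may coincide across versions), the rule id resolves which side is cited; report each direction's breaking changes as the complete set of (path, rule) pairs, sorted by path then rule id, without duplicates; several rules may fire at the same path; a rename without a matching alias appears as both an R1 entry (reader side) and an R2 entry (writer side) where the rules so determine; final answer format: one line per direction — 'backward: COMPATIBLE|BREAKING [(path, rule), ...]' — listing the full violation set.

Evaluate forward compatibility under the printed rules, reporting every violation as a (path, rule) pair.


forward: BREAKING [(duration, R3), (kind, R2)]

the writer's type comes first in each Ticket pair
checking forward for Ticket: reader v1 against writer v2:
  no writer field matches reader kind
  tags: paired with writer tags (map<string, float64> -> map<string, float64>; writer optional)
  no writer field matches reader avatar
  duration: paired with writer duration (bool -> int64; writer optional)
  writer field kind has no reader counterpart
  breaking: (duration, R3)
  breaking: (kind, R2)
  => forward verdict for Ticket: BREAKING, 2 violation(s)
the other Ticket changes do not affect what is asked:
  removed field avatar from record Ticket -> matters only for Ticket's backward compatibility — outside the asked direction


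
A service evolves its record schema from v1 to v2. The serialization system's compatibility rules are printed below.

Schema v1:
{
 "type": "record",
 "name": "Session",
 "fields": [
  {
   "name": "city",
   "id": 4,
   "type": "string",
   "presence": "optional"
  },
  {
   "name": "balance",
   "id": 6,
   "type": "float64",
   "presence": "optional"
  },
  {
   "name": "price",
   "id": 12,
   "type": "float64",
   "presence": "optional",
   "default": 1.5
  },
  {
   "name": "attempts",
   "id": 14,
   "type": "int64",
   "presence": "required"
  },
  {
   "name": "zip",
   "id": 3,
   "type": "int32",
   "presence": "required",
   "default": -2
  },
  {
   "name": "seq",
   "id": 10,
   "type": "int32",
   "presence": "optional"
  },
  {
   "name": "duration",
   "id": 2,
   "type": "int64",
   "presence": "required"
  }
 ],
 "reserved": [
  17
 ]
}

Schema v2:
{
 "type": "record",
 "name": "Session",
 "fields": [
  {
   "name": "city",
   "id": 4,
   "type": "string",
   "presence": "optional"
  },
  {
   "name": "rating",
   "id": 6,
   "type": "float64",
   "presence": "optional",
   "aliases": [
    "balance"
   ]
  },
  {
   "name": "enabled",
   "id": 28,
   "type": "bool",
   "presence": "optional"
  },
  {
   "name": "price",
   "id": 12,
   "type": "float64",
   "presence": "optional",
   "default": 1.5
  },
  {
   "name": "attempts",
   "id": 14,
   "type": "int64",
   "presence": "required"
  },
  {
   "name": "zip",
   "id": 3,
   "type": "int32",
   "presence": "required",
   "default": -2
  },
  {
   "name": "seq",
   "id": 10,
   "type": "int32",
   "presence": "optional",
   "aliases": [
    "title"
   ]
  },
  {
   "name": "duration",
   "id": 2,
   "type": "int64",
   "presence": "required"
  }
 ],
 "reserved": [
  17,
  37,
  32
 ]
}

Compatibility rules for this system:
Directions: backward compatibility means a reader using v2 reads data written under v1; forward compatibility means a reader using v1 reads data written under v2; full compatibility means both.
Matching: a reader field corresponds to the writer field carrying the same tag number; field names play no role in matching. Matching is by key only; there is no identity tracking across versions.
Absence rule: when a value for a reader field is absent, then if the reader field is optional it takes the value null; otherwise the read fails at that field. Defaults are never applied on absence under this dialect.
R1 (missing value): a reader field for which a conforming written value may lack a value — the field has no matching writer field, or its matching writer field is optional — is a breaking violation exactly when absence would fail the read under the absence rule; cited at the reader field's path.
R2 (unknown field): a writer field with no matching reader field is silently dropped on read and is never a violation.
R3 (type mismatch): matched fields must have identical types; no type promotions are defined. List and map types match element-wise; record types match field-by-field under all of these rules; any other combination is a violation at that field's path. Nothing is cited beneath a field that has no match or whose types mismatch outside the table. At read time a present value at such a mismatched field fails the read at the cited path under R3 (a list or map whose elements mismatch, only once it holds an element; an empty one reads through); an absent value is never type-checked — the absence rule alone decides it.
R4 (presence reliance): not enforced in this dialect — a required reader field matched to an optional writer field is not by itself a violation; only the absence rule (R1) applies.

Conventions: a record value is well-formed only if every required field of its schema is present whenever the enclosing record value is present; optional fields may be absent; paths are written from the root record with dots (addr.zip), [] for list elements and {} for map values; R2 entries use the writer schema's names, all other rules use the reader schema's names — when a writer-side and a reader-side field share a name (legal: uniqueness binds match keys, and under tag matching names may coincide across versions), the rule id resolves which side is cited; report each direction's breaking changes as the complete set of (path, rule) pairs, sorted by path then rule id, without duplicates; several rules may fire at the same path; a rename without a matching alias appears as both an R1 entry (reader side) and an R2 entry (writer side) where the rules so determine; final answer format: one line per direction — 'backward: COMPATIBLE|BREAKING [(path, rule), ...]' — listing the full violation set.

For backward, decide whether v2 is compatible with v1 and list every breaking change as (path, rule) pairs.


the writer's type comes first in each Session pair
backward on Session — v2 reading data written by v1:
  city: string -> string, writer optional; from city
  rating: float64 -> float64, writer optional; from balance
  enabled: no writer-side match
  price: float64 -> float64, writer optional; from price
  attempts: int64 -> int64, writer required; from attempts
  zip: int32 -> int32, writer required; from zip
  seq: int32 -> int32, writer optional; from seq
  duration: int64 -> int64, writer required; from duration
  => backward: COMPATIBLE
ruling out the remaining Session differences:
  added field enabled to record Session: optional bool, tag 28 (in v2 it sits immediately before price) -> inert for the asked Session verdict: nothing fires
  renamed field balance to rating in record Session (alias balance declared on the renamed field) -> inert for the asked Session verdict: nothing fires

backward: COMPATIBLE []


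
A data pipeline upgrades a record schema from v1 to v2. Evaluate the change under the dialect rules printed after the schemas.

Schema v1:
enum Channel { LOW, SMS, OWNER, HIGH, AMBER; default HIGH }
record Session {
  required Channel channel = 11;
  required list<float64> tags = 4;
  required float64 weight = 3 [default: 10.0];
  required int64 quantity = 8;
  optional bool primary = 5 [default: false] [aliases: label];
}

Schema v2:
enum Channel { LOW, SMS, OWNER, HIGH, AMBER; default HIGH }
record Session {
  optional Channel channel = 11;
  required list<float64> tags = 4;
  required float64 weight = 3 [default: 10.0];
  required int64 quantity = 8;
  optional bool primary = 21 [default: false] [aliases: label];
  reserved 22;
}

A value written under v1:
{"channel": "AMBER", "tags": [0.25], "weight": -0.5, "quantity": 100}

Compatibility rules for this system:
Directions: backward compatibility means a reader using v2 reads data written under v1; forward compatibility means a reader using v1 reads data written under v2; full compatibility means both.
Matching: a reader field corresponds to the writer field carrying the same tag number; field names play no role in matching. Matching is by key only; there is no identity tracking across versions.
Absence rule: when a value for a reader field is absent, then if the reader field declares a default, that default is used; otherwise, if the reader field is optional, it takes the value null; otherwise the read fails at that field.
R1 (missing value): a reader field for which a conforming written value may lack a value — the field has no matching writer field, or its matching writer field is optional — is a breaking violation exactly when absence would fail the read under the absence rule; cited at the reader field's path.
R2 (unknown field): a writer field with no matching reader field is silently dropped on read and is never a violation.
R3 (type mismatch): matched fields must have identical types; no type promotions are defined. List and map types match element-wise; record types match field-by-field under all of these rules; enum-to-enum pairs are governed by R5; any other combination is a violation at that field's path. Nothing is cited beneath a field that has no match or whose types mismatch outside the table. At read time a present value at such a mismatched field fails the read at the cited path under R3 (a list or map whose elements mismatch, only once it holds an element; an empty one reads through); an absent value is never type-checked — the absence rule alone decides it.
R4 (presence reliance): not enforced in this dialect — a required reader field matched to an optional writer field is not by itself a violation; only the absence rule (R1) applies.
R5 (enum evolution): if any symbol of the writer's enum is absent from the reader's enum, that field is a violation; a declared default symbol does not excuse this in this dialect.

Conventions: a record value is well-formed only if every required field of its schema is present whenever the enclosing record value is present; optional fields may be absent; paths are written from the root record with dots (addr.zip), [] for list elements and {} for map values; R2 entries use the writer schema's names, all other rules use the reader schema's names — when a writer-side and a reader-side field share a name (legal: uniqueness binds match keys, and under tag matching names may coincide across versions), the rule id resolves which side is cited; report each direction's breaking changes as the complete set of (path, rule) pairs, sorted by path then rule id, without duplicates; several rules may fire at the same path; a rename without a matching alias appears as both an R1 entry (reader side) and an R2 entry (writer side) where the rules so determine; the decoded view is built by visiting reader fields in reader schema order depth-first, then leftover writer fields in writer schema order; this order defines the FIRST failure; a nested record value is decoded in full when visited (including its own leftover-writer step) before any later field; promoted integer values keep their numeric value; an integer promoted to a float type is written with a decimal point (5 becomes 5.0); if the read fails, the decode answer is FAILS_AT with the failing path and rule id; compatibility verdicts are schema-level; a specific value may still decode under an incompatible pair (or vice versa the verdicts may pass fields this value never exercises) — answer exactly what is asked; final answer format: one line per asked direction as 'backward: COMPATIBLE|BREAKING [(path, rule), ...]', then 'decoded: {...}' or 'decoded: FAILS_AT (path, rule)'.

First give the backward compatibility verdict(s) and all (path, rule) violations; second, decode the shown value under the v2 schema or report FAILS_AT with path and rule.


backward: COMPATIBLE []; decoded: {"channel": "AMBER", "tags": [0.25], "weight": -0.5, "quantity": 100, "primary": false}

each type pair in Session: writer, then reader
checking backward for Session: reader v2 against writer v1:
  writer required, Channel -> Channel: reader channel maps from writer channel
  writer required, list<float64> -> list<float64>: reader tags maps from writer tags
  writer required, float64 -> float64: reader weight maps from writer weight
  writer required, int64 -> int64: reader quantity maps from writer quantity
  primary: no writer-side match
  leftover writer field: primary
  => backward verdict for Session: COMPATIBLE, no violations
decoding the Session value with the v2 reader:
  channel := "AMBER"
  tags := [0.25]
  weight := -0.5
  quantity := 100
  primary := false (missing; default applied)
  => decoded: {"channel": "AMBER", "tags": [0.25], "weight": -0.5, "quantity": 100, "primary": false}
diffs on Session not affecting the asked answer:
  field channel in record Session: required changed to optional -> its effect on Session is confined to the forward direction, not asked
  field primary in record Session: tag 5 changed to 21 -> triggers nothing under Session's printed rules — same verdict


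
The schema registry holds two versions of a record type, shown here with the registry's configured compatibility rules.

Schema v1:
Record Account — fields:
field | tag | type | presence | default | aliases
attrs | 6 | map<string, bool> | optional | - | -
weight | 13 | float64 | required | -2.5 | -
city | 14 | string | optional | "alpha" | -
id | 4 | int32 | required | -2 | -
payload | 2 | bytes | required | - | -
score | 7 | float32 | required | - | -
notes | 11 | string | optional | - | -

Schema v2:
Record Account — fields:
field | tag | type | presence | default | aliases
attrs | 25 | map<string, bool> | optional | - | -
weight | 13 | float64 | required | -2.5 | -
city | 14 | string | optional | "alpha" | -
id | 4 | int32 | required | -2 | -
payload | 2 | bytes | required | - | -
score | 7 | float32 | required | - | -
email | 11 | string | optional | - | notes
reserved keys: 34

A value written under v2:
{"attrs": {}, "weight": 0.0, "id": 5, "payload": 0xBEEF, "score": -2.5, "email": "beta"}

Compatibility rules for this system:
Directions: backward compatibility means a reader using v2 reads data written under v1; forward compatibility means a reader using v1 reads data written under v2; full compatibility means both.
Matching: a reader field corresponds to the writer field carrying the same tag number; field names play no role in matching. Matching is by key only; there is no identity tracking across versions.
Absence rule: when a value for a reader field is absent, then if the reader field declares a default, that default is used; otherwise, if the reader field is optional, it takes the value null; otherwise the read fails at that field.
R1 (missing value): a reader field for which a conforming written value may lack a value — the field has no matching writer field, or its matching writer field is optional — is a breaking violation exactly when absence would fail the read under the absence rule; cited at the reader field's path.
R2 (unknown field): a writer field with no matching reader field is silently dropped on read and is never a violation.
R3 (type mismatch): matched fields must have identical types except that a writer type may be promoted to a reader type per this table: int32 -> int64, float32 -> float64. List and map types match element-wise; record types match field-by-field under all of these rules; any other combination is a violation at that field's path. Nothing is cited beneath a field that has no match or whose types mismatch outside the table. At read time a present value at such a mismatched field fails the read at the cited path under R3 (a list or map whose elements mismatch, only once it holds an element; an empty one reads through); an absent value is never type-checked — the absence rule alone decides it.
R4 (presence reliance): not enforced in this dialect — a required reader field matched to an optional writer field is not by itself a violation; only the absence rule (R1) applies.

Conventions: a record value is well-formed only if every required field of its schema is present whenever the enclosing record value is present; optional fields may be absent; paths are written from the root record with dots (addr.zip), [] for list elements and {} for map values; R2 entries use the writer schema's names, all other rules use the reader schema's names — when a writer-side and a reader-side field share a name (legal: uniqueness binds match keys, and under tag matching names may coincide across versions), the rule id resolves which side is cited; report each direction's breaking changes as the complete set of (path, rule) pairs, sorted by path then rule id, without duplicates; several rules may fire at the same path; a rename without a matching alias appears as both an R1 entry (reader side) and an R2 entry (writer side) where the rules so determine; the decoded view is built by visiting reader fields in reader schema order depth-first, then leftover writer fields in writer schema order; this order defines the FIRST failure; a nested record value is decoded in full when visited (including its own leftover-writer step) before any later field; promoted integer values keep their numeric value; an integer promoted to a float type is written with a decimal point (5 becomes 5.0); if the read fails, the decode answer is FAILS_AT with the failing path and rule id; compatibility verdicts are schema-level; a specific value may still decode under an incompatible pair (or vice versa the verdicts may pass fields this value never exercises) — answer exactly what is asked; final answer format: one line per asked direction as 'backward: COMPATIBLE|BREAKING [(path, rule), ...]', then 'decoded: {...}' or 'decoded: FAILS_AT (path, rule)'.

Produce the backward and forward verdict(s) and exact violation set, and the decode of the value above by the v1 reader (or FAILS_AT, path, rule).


backward: COMPATIBLE []; forward: COMPATIBLE []; decoded: {"attrs": null, "weight": 0.0, "city": "alpha", "id": 5, "payload": 0xBEEF, "score": -2.5, "notes": "beta"}

the writer's type comes first in each Account pair
backward pass over Account, reader schema v2, writer schema v1:
  attrs: no writer-side match
  weight <- weight (float64 -> float64, writer required)
  city <- city (string -> string, writer optional)
  id <- id (int32 -> int32, writer required)
  payload <- payload (bytes -> bytes, writer required)
  score <- score (float32 -> float32, writer required)
  email <- notes (string -> string, writer optional)
  writer attrs: unknown to reader
  nothing fires on Account: backward is COMPATIBLE
forward pass over Account, reader schema v1, writer schema v2:
  attrs: no writer-side match
  weight <- weight (float64 -> float64, writer required)
  city <- city (string -> string, writer optional)
  id <- id (int32 -> int32, writer required)
  payload <- payload (bytes -> bytes, writer required)
  score <- score (float32 -> float32, writer required)
  notes <- email (string -> string, writer optional)
  writer attrs: unknown to reader
  nothing fires on Account: forward is COMPATIBLE
decode walk for Account under reader schema v1:
  attrs := null (absent, optional -> null)
  weight := 0.0
  city := "alpha" (absent -> default)
  id := 5
  payload := 0xBEEF
  score := -2.5
  notes := "beta" (from writer email)
  writer attrs: unknown -> dropped
  => decoded: {"attrs": null, "weight": 0.0, "city": "alpha", "id": 5, "payload": 0xBEEF, "score": -2.5, "notes": "beta"}


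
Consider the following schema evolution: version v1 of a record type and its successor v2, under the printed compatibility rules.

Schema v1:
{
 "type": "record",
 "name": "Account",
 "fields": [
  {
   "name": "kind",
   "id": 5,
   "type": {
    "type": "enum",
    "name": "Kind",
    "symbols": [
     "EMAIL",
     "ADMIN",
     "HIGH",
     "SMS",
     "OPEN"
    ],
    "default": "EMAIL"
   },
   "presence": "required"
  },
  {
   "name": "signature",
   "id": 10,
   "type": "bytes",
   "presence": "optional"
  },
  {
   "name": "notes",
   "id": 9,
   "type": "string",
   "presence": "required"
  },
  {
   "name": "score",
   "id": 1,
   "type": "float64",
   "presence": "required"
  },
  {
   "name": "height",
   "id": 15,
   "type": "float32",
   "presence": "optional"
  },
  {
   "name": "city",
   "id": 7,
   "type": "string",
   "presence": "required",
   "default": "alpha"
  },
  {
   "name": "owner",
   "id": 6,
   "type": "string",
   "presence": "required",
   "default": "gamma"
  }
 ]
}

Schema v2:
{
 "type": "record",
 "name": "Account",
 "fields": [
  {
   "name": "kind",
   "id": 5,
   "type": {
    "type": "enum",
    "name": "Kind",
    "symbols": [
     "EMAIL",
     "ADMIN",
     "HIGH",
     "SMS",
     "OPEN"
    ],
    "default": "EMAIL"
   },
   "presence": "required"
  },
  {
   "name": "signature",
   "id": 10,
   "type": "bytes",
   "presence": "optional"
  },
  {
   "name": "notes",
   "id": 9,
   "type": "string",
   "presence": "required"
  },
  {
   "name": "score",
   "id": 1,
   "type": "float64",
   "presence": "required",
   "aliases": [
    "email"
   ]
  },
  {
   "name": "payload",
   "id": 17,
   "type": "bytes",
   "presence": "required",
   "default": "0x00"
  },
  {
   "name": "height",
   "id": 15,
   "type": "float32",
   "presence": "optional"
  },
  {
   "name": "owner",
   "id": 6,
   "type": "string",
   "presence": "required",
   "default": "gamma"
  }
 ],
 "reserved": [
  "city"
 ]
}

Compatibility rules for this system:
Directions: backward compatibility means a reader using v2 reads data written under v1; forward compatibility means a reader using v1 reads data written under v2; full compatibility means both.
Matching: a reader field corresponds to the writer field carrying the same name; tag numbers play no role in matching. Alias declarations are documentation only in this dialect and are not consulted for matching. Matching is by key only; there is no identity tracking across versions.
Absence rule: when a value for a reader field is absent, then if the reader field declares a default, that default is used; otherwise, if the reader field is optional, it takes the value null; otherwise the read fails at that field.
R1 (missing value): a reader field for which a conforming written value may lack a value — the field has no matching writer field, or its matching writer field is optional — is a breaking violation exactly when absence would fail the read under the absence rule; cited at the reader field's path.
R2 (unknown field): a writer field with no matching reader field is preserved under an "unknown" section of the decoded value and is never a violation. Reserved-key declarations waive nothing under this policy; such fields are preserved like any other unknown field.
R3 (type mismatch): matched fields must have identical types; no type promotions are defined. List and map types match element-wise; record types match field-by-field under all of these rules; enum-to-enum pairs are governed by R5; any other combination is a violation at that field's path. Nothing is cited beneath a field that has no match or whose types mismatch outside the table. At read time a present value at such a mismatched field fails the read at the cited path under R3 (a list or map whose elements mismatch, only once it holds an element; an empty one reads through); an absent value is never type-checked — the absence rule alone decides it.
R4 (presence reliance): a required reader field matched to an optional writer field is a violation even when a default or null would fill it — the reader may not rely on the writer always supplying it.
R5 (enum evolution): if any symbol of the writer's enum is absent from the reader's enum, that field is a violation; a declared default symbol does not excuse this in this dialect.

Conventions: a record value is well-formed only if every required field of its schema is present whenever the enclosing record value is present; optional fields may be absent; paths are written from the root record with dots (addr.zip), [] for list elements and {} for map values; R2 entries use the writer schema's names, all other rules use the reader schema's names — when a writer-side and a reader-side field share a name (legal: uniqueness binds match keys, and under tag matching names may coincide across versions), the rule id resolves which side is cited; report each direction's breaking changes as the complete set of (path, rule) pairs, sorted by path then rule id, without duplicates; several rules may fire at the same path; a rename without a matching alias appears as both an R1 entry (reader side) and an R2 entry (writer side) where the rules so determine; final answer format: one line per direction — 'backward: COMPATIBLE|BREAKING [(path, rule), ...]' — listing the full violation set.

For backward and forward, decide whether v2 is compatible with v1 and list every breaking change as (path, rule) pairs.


in Account below, arrows point writer -> reader
backward for Account (reader v2, writer v1):
  kind: Kind -> Kind, writer required; from kind
  signature: bytes -> bytes, writer optional; from signature
  notes: string -> string, writer required; from notes
  score: float64 -> float64, writer required; from score
  payload: no writer-side match
  height: float32 -> float32, writer optional; from height
  owner: string -> string, writer required; from owner
  leftover writer field: city
  => no violations; backward on Account: COMPATIBLE
forward for Account (reader v1, writer v2):
  kind: Kind -> Kind, writer required; from kind
  signature: bytes -> bytes, writer optional; from signature
  notes: string -> string, writer required; from notes
  score: float64 -> float64, writer required; from score
  height: float32 -> float32, writer optional; from height
  city: no writer-side match
  owner: string -> string, writer required; from owner
  leftover writer field: payload
  => no violations; forward on Account: COMPATIBLE

backward: COMPATIBLE []; forward: COMPATIBLE []


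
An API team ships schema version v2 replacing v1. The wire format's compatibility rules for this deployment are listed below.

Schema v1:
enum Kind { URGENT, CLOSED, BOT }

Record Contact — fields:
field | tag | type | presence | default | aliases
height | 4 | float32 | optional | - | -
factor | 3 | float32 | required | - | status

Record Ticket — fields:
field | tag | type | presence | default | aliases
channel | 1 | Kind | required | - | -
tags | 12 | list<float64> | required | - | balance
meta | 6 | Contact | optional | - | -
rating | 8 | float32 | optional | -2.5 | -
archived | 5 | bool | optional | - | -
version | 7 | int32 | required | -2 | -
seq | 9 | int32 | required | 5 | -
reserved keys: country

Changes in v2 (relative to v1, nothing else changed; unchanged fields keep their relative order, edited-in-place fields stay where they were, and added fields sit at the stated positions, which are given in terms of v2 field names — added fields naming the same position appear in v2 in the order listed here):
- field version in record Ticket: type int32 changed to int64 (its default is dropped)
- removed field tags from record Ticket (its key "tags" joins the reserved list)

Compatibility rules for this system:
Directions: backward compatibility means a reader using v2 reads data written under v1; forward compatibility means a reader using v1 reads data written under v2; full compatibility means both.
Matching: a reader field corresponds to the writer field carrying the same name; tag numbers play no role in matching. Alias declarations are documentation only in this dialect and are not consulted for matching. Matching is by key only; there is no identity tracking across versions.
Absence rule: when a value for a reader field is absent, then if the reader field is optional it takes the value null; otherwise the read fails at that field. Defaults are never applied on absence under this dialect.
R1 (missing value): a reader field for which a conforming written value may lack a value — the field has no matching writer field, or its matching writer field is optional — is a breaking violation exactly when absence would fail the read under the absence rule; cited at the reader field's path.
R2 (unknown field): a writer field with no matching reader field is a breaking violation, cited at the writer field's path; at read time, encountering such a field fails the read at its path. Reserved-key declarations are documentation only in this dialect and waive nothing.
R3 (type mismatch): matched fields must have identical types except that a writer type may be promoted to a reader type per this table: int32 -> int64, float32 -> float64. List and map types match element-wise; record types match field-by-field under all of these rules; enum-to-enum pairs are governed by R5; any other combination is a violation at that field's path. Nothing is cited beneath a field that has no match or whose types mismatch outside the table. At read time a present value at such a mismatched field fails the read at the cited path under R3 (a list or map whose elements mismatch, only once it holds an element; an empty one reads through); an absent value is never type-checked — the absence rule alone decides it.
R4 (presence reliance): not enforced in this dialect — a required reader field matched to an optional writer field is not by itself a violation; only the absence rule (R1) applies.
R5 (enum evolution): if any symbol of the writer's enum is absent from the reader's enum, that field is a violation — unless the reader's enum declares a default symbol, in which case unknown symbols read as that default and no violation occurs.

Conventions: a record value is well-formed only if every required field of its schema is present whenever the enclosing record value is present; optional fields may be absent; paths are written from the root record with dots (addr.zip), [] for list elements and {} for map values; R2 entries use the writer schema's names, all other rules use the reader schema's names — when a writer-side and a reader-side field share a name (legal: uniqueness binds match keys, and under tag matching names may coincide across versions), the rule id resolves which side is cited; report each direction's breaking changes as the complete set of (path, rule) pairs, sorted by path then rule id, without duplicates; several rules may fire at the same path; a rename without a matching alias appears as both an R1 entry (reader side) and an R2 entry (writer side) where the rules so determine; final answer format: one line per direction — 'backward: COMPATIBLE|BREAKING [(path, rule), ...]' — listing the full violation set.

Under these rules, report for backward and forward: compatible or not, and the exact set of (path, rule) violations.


the writer's type comes first in each Ticket pair
backward pass over Ticket, reader schema v2, writer schema v1:
  writer required, Kind -> Kind: reader channel maps from writer channel
  writer optional, Contact -> Contact: reader meta maps from writer meta
  writer optional, float32 -> float32: reader rating maps from writer rating
  writer optional, bool -> bool: reader archived maps from writer archived
  writer required, int32 -> int64: reader version maps from writer version
  writer required, int32 -> int32: reader seq maps from writer seq
  tags (writer side), unknown to reader
  writer optional, float32 -> float32: reader meta.height maps from writer meta.height
  writer required, float32 -> float32: reader meta.factor maps from writer meta.factor
  violation R2 at tags
  => backward verdict for Ticket: BREAKING, 1 violation(s)
forward pass over Ticket, reader schema v1, writer schema v2:
  writer required, Kind -> Kind: reader channel maps from writer channel
  tags has no writer counterpart
  writer optional, Contact -> Contact: reader meta maps from writer meta
  writer optional, float32 -> float32: reader rating maps from writer rating
  writer optional, bool -> bool: reader archived maps from writer archived
  writer required, int64 -> int32: reader version maps from writer version
  writer required, int32 -> int32: reader seq maps from writer seq
  writer optional, float32 -> float32: reader meta.height maps from writer meta.height
  writer required, float32 -> float32: reader meta.factor maps from writer meta.factor
  violation R1 at tags
  violation R3 at version
  => forward verdict for Ticket: BREAKING, 2 violation(s)

backward: BREAKING [(tags, R2)]; forward: BREAKING [(tags, R1), (version, R3)]


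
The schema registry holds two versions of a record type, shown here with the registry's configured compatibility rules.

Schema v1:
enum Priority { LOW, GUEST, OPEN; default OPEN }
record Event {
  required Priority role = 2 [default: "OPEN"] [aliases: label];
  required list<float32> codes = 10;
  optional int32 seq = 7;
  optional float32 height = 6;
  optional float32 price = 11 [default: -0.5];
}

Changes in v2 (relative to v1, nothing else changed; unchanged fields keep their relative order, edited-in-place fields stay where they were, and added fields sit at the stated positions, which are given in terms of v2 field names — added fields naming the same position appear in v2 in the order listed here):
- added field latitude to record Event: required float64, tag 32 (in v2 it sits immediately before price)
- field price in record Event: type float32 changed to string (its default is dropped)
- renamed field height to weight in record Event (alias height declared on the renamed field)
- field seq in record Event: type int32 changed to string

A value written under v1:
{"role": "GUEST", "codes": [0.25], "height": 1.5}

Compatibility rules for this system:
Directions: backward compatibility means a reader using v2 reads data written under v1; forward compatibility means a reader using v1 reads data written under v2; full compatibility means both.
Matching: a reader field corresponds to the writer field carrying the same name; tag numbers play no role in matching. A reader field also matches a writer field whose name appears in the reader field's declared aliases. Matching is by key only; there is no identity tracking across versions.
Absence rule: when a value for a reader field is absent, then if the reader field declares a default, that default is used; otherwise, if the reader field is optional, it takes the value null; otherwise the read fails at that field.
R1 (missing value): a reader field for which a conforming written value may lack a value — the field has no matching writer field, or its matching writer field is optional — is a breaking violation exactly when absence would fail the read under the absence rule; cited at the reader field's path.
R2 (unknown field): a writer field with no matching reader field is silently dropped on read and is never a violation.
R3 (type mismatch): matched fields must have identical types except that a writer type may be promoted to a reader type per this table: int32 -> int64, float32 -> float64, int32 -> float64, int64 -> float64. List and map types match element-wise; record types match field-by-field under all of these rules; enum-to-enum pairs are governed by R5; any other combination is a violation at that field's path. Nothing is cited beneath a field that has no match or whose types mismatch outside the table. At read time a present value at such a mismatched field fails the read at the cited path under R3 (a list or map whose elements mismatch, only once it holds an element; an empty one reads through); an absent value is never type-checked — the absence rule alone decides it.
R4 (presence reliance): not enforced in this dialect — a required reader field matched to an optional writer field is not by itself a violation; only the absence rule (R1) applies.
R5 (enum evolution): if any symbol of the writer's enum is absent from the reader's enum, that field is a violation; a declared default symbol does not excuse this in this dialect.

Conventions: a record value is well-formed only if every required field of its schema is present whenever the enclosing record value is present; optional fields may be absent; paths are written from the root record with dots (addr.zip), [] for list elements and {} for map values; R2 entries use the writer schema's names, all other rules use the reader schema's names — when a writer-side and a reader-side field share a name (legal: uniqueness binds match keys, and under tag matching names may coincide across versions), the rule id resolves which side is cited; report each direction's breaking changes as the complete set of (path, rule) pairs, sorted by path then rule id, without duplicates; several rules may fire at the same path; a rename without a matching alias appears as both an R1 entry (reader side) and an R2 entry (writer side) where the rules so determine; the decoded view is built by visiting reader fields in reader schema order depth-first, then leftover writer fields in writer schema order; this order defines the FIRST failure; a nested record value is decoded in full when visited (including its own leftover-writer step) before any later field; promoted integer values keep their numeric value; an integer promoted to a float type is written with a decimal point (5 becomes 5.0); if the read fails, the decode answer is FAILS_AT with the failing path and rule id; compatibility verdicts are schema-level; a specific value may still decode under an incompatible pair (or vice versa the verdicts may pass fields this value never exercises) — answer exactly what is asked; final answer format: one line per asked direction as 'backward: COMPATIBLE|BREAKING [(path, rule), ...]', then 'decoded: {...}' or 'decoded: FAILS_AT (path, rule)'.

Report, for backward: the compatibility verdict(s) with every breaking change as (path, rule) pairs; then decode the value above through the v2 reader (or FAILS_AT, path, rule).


each type pair in Event: writer, then reader
backward on Event — v2 reading data written by v1:
  role: Priority -> Priority, writer required; from role
  codes: list<float32> -> list<float32>, writer required; from codes
  seq: int32 -> string, writer optional; from seq
  weight: float32 -> float32, writer optional; from height
  latitude has no writer counterpart
  price: float32 -> string, writer optional; from price
  breaking: (latitude, R1)
  breaking: (price, R3)
  breaking: (seq, R3)
  backward on Event therefore BREAKING (3)
migrating the Event value to v2:
  role := "GUEST"
  codes := [0.25]
  seq := null (absent, optional -> null)
  weight := 1.5 (from writer height)
  read fails at latitude under R1 (no fill)
  => FAILS_AT (latitude, R1)
the other Event changes do not affect what is asked:
  renamed field height to weight in record Event (alias height declared on the renamed field) -> inert for the asked Event verdict: nothing fires

backward: BREAKING [(latitude, R1), (price, R3), (seq, R3)]; decoded: FAILS_AT (latitude, R1)
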